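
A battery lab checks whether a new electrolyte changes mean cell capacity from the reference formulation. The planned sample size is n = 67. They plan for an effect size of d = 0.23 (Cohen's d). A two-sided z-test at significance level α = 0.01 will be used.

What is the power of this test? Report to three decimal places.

Power ≈ 0.244

Noncentrality parameter: δ = d·√n = 0.23 × √67 = 1.8826
Two-sided α = 0.01 → critical value z_{0.005} = 2.576.
Power = Φ(δ − 2.576) + Φ(−δ − 2.576) = Φ(-0.693) + Φ(-4.458) = 0.2441 + 0.0000 = 0.2441.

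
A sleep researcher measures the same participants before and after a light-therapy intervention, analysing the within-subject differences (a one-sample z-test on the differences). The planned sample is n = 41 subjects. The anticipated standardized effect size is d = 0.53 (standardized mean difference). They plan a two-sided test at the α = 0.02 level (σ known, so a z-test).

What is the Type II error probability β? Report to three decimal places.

β ≈ 0.143

Noncentrality parameter: δ = d·√n = 0.53 × √41 = 3.3937
Two-sided α = 0.02 → critical value z_{0.01} = 2.326.
Power = Φ(δ − 2.326) + Φ(−δ − 2.326) = Φ(1.067) + Φ(-5.720) = 0.8571 + 0.0000 = 0.8571.
Type II error: β = 1 − power = 1 − 0.8571 = 0.1429.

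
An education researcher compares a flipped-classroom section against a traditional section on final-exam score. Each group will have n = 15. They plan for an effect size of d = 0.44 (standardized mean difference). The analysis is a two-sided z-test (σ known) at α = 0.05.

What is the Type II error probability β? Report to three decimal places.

β ≈ 0.774

Noncentrality parameter: δ = d·√(n/2) = 0.44 × √(15/2) = 1.2050
Critical value for a two-sided test at α = 0.05: z_{α/2} = 1.960.
Power = Φ(δ − 1.960) + Φ(−δ − 1.960) = Φ(-0.755) + Φ(-3.165) = 0.2251 + 0.0008 = 0.2259.
Type II error: β = 1 − power = 1 − 0.2259 = 0.7741.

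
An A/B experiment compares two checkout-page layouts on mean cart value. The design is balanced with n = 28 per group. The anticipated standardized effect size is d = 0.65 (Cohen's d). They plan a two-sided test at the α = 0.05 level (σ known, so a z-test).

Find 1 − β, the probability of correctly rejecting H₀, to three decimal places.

Noncentrality parameter: δ = d·√(n/2) = 0.65 × √(28/2) = 2.4321
Two-sided α = 0.05 → critical value z_{0.025} = 1.960.
Power = Φ(δ − 1.960) + Φ(−δ − 1.960) = Φ(0.472) + Φ(-4.392) = 0.6816 + 0.0000 = 0.6816.

Power ≈ 0.682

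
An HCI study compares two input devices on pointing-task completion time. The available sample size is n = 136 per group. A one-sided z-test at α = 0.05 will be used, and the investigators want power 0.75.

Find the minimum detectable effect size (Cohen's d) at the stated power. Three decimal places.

Required noncentrality: δ = z_{0.05} + z_{0.25} = 1.645 + 0.674 = 2.319.
δ = d·√(n/2) ⇒ d = δ/√(n/2) = 2.319/√(136/2) = 0.2813.

d ≈ 0.281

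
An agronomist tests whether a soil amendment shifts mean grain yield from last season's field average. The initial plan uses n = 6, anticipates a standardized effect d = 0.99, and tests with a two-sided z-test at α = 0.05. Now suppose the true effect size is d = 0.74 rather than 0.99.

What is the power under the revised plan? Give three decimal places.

With d = 0.74: δ = d·√n = 0.74 × √6 = 1.8126. Critical value z_{0.025} = 1.960.
Revised power = Φ(δ − 1.960) + Φ(−δ − 1.960) = Φ(-0.147) + Φ(-3.773) = 0.4414 + 0.0001 = 0.4415.

Power ≈ 0.442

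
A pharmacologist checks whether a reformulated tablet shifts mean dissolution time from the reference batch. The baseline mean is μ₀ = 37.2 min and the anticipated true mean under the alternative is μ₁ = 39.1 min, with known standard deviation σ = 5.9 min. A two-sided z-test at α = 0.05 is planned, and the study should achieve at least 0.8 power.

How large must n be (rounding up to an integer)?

Standardized effect: d = |μ₁ − μ₀| / σ = |39.1 − 37.2| / 5.9 = 0.3220
Set Φ(δ − 1.960) = 0.8; then δ − 1.960 = Φ⁻¹(0.8) = 0.842, giving δ = 2.802.
(Ignoring the negligible lower-tail rejection probability gives the usual closed-form inversion.)
δ = d·√n ⇒ n = (δ/d)² = (2.802 / 0.3220)² = 75.68.
Round up to the next whole unit.

n = 76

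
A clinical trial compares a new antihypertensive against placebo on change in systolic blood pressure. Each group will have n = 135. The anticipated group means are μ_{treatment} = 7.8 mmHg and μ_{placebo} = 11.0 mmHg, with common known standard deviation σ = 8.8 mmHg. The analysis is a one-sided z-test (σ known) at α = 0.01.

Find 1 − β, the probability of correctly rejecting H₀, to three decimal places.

Power ≈ 0.746

Standardized effect: d = |μ_{treatment} − μ_{placebo}| / σ = |7.8 − 11.0| / 8.8 = 0.3636
Noncentrality parameter: δ = d·√(n/2) = 0.3636 × √(135/2) = 2.9876
Critical value for a one-sided test at α = 0.01: z_α = 2.326.
Power = P(Z > 2.326 − δ) = Φ(0.661) = 0.7458.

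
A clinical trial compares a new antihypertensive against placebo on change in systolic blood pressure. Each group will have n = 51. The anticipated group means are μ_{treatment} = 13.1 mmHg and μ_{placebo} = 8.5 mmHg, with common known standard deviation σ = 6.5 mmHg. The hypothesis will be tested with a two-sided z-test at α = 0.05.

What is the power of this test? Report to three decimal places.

Standardized effect: d = |μ_{treatment} − μ_{placebo}| / σ = |13.1 − 8.5| / 6.5 = 0.7077
Noncentrality parameter: δ = d·√(n/2) = 0.7077 × √(51/2) = 3.5737
Critical value for a two-sided test at α = 0.05: z_{α/2} = 1.960.
Power = Φ(δ − 1.960) + Φ(−δ − 1.960) = Φ(1.614) + Φ(-5.534) = 0.9467 + 0.0000 = 0.9467.

Power ≈ 0.947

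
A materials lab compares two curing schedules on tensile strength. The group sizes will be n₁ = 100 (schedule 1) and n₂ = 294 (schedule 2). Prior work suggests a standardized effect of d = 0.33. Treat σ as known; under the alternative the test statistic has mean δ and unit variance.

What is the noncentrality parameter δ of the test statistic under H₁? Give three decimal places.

δ ≈ 2.851

δ = d / √(1/n₁ + 1/n₂) = 0.33 / √(1/100 + 1/294) = 2.8506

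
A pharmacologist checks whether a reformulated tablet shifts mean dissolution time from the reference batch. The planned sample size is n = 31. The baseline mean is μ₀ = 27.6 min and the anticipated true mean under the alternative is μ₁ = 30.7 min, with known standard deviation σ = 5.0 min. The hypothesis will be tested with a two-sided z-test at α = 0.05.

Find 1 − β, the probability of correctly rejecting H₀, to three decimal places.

Power ≈ 0.932

Standardized effect: d = |μ₁ − μ₀| / σ = |30.7 − 27.6| / 5.0 = 0.6200
Noncentrality parameter: δ = d·√n = 0.6200 × √31 = 3.4520
Critical value for a two-sided test at α = 0.05: z_{α/2} = 1.960.
Power = Φ(δ − 1.960) + Φ(−δ − 1.960) = Φ(1.492) + Φ(-5.412) = 0.9322 + 0.0000 = 0.9322.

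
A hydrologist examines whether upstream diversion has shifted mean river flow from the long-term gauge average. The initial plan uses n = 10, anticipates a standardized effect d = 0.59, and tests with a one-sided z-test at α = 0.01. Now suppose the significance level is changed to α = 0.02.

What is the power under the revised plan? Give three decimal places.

Power ≈ 0.425

δ = d·√n = 0.59 × √10 = 1.8657 (unchanged). New critical value: z_{0.02} = 2.054.
Revised power = P(Z > 2.054 − δ) = Φ(-0.188) = 0.4254.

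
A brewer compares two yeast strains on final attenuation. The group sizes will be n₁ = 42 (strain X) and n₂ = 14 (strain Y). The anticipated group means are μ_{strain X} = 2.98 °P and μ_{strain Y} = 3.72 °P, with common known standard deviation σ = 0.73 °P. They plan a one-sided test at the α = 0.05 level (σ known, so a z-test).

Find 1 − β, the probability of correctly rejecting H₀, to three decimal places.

Standardized effect: d = |μ_{strain X} − μ_{strain Y}| / σ = |2.98 − 3.72| / 0.73 = 1.0137
Noncentrality parameter: δ = d / √(1/n₁ + 1/n₂) = 1.0137 / √(1/42 + 1/14) = 3.2848
Critical value for a one-sided test at α = 0.05: z_α = 1.645.
Power = P(Z > 1.645 − δ) = Φ(1.640) = 0.9495.

Power ≈ 0.949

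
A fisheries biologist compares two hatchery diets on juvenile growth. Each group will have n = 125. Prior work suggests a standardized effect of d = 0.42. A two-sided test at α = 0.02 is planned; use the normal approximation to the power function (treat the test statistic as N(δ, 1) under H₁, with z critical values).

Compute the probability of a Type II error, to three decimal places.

Noncentrality parameter: δ = d·√(n/2) = 0.42 × √(125/2) = 3.3204
Critical value for a two-sided test at α = 0.02: z_{α/2} = 2.326.
Power = Φ(δ − 2.326) + Φ(−δ − 2.326) = Φ(0.994) + Φ(-5.647) = 0.8399 + 0.0000 = 0.8399.
Type II error: β = 1 − power = 1 − 0.8399 = 0.1601.

β ≈ 0.160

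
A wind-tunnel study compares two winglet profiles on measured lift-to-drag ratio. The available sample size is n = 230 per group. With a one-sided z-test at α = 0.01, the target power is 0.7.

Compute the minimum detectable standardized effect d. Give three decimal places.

d ≈ 0.266

Need Φ(δ − 2.326) = 0.7, so δ = 2.326 + 0.524 = 2.851.
δ = d·√(n/2) ⇒ d = δ/√(n/2) = 2.851/√(230/2) = 0.2658.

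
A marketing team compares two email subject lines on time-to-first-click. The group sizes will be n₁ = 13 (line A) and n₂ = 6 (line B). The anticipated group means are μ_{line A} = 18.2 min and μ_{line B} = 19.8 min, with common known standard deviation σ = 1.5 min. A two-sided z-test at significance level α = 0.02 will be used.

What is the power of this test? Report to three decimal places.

Power ≈ 0.434

Standardized effect: d = |μ_{line A} − μ_{line B}| / σ = |18.2 − 19.8| / 1.5 = 1.0667
Noncentrality parameter: δ = d / √(1/n₁ + 1/n₂) = 1.0667 / √(1/13 + 1/6) = 2.1612
Two-sided α = 0.02 → critical value z_{0.01} = 2.326.
Power = Φ(δ − 2.326) + Φ(−δ − 2.326) = Φ(-0.165) + Φ(-4.488) = 0.4344 + 0.0000 = 0.4344.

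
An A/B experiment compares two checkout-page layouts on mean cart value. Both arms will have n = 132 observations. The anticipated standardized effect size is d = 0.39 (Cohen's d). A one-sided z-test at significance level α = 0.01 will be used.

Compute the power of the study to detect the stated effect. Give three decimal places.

Power ≈ 0.800

Noncentrality parameter: λ = d·√(n/2) = 0.39 × √(132/2) = 3.1684
One-sided α = 0.01 → critical value z_{0.01} = 2.326.
Power = P(Z > 2.326 − λ) = Φ(0.842) = 0.8001.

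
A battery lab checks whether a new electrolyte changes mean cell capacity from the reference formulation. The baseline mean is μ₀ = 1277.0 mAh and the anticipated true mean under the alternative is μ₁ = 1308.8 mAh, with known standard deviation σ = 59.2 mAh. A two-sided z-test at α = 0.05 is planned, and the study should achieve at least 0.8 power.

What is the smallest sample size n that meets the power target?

Standardized effect: d = |μ₁ − μ₀| / σ = |1308.8 − 1277.0| / 59.2 = 0.5372
Set Φ(δ − 1.960) = 0.8; then δ − 1.960 = Φ⁻¹(0.8) = 0.842, giving δ = 2.802.
(The Φ(−δ − z_{α/2}) term is vanishingly small for δ > 0 and is dropped in the standard sample-size formula.)
δ = d·√n ⇒ n = (δ/d)² = (2.802 / 0.5372)² = 27.20.
Round up to the next whole unit.

n = 28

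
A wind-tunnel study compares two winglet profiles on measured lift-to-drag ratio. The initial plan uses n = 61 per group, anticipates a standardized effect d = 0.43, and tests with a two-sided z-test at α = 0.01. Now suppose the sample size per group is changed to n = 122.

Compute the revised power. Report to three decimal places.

With n = 122 per group: δ = d·√(n/2) = 0.43 × √(122/2) = 3.3584. Critical value z_{0.005} = 2.576.
Revised power = Φ(δ − 2.576) + Φ(−δ − 2.576) = Φ(0.783) + Φ(-5.934) = 0.7831 + 0.0000 = 0.7831.

Power ≈ 0.783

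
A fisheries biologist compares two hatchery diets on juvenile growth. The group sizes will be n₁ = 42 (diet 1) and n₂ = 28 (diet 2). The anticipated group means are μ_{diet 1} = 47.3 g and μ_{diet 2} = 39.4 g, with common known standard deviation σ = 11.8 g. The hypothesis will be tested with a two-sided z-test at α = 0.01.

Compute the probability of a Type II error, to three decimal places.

β ≈ 0.433

Standardized effect: d = |μ_{diet 1} − μ_{diet 2}| / σ = |47.3 − 39.4| / 11.8 = 0.6695
Noncentrality parameter: δ = d / √(1/n₁ + 1/n₂) = 0.6695 / √(1/42 + 1/28) = 2.7441
Two-sided α = 0.01 → critical value z_{0.005} = 2.576.
Power = Φ(δ − 2.576) + Φ(−δ − 2.576) = Φ(0.168) + Φ(-5.320) = 0.5668 + 0.0000 = 0.5668.
Type II error: β = 1 − power = 1 − 0.5668 = 0.4332.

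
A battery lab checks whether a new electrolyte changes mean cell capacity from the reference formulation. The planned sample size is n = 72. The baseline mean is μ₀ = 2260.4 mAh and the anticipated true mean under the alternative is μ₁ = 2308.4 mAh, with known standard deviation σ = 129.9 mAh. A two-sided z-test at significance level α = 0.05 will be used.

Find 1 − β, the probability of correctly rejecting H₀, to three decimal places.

Standardized effect: d = |μ₁ − μ₀| / σ = |2308.4 − 2260.4| / 129.9 = 0.3695
Noncentrality parameter: δ = d·√n = 0.3695 × √72 = 3.1354
Two-sided α = 0.05 → critical value z_{0.025} = 1.960.
Power = Φ(δ − 1.960) + Φ(−δ − 1.960) = Φ(1.175) + Φ(-5.095) = 0.8801 + 0.0000 = 0.8801.

Power ≈ 0.880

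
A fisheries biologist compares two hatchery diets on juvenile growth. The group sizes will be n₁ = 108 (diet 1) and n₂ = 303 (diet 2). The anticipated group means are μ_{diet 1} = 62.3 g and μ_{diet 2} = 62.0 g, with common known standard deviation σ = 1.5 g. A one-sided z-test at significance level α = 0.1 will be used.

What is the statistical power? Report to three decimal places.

Power ≈ 0.693

Standardized effect: d = |μ_{diet 1} − μ_{diet 2}| / σ = |62.3 − 62.0| / 1.5 = 0.2000
Noncentrality parameter: δ = d / √(1/n₁ + 1/n₂) = 0.2000 / √(1/108 + 1/303) = 1.7846
One-sided α = 0.1 → critical value z_{0.1} = 1.282.
Power = P(Z > 1.282 − δ) = Φ(0.503) = 0.6925.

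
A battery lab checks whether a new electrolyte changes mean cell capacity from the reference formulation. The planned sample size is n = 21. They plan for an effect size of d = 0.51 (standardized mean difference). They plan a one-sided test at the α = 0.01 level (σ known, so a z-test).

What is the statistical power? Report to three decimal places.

Noncentrality parameter: δ = d·√n = 0.51 × √21 = 2.3371
Critical value for a one-sided test at α = 0.01: z_α = 2.326.
Power = Φ(δ − 2.326) = Φ(0.011) = 0.5043.

Power ≈ 0.504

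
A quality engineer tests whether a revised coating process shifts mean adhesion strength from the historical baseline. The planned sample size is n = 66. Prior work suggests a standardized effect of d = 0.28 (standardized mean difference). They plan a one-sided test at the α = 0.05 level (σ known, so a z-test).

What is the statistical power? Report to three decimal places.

Noncentrality parameter: δ = d·√n = 0.28 × √66 = 2.2747
Critical value for a one-sided test at α = 0.05: z_α = 1.645.
Power = Φ(δ − 1.645) = Φ(0.630) = 0.7356.

Power ≈ 0.736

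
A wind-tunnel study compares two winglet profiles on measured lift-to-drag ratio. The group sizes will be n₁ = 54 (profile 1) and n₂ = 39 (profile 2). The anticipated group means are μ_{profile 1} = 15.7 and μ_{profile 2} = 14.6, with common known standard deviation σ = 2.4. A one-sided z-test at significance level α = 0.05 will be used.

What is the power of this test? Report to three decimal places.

Standardized effect: d = |μ_{profile 1} − μ_{profile 2}| / σ = |15.7 − 14.6| / 2.4 = 0.4583
Noncentrality parameter: δ = d / √(1/n₁ + 1/n₂) = 0.4583 / √(1/54 + 1/39) = 2.1811
Critical value for a one-sided test at α = 0.05: z_α = 1.645.
Power = P(Z > 1.645 − δ) = Φ(0.536) = 0.7041.

Power ≈ 0.704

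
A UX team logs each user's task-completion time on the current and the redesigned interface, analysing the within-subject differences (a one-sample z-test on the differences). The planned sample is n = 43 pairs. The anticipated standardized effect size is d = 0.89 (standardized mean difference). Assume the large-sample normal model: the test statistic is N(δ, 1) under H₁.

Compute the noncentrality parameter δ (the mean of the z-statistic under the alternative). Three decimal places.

δ ≈ 5.836

The noncentrality parameter scales effect size by the design's sample-size factor: δ = d·√n = 0.89 × √43 = 5.8361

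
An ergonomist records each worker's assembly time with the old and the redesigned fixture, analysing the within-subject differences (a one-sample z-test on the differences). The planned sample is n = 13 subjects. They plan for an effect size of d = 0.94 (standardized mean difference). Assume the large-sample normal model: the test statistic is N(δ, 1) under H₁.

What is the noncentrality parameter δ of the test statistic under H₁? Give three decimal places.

δ ≈ 3.389

The noncentrality parameter scales effect size by the design's sample-size factor: δ = d·√n = 0.94 × √13 = 3.3892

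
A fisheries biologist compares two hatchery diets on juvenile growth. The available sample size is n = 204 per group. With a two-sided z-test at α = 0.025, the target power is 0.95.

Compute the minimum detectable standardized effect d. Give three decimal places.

Required noncentrality: δ = z_{0.0125} + z_{0.05} = 2.241 + 1.645 = 3.886.
(Lower-tail contribution to power is negligible for δ > 0.)
δ = d·√(n/2) ⇒ d = δ/√(n/2) = 3.886/√(204/2) = 0.3848.

d ≈ 0.385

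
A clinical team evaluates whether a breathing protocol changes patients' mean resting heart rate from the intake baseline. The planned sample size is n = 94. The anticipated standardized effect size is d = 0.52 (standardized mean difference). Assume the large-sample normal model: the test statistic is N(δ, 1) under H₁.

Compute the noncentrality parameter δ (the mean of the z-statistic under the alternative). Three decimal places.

δ ≈ 5.042

δ = d·√n = 0.52 × √94 = 5.0416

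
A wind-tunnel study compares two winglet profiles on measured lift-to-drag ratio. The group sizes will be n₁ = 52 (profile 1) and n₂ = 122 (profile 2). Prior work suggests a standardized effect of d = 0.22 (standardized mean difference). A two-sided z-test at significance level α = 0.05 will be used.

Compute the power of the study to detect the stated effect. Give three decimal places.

Noncentrality parameter: δ = d / √(1/n₁ + 1/n₂) = 0.22 / √(1/52 + 1/122) = 1.3284
Two-sided α = 0.05 → critical value z_{0.025} = 1.960.
Power = Φ(δ − 1.960) + Φ(−δ − 1.960) = Φ(-0.632) + Φ(-3.288) = 0.2638 + 0.0005 = 0.2643.

Power ≈ 0.264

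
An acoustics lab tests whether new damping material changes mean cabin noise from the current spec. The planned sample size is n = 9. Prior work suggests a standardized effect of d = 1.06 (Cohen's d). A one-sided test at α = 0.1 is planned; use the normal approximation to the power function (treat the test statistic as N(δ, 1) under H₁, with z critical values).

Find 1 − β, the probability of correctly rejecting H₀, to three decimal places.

Noncentrality parameter: δ = d·√n = 1.06 × √9 = 3.1800
One-sided α = 0.1 → critical value z_{0.1} = 1.282.
Power = Φ(δ − 1.282) = Φ(1.898) = 0.9712.

Power ≈ 0.971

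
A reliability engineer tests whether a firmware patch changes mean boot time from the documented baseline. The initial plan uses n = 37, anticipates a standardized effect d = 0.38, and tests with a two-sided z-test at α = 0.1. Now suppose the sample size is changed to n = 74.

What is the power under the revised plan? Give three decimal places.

Power ≈ 0.948

With n = 74: δ = d·√n = 0.38 × √74 = 3.2689. Critical value z_{0.05} = 1.645.
Revised power = Φ(δ − 1.645) + Φ(−δ − 1.645) = Φ(1.624) + Φ(-4.914) = 0.9478 + 0.0000 = 0.9478.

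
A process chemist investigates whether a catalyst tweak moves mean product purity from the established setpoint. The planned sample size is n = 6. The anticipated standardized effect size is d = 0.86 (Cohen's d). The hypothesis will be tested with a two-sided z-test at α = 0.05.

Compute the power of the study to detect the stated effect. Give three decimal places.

Noncentrality parameter: λ = d·√n = 0.86 × √6 = 2.1066
Two-sided α = 0.05 → critical value z_{0.025} = 1.960.
Power = Φ(λ − 1.960) + Φ(−λ − 1.960) = Φ(0.147) + Φ(-4.067) = 0.5583 + 0.0000 = 0.5583.

Power ≈ 0.558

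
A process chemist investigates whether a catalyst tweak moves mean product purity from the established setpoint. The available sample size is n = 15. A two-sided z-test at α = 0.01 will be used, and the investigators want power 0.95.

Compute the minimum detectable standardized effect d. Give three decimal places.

Required noncentrality: δ = z_{0.005} + z_{0.05} = 2.576 + 1.645 = 4.221.
(Lower-tail contribution to power is negligible for δ > 0.)
δ = d·√n ⇒ d = δ/√n = 4.221/√15 = 1.0898.

d ≈ 1.090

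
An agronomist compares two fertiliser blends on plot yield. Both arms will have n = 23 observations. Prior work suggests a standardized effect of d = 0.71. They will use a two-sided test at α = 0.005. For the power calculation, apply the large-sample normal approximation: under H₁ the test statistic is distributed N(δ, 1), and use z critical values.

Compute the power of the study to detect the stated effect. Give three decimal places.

Power ≈ 0.345

Noncentrality parameter: λ = d·√(n/2) = 0.71 × √(23/2) = 2.4077
Critical value for a two-sided test at α = 0.005: z_{α/2} = 2.807.
Power = Φ(λ − 2.807) + Φ(−λ − 2.807) = Φ(-0.399) + Φ(-5.215) = 0.3448 + 0.0000 = 0.3448.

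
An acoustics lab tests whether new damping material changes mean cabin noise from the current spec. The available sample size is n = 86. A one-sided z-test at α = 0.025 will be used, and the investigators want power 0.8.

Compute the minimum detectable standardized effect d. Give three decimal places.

Required noncentrality: δ = z_{0.025} + z_{0.20} = 1.960 + 0.842 = 2.802.
δ = d·√n ⇒ d = δ/√n = 2.802/√86 = 0.3021.

d ≈ 0.302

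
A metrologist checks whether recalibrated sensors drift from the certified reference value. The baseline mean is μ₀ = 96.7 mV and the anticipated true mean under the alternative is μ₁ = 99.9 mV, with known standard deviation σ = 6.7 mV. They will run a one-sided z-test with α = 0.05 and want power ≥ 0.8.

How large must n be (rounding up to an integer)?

n = 28

Standardized effect: d = |μ₁ − μ₀| / σ = |99.9 − 96.7| / 6.7 = 0.4776
For power 0.8 need Φ(δ − z_{0.05}) = 0.8, so δ = z_{0.05} + z_{0.20} = 1.645 + 0.842 = 2.486.
δ = d·√n ⇒ n = (δ/d)² = (2.486 / 0.4776)² = 27.10.
Rounding up, n = 28.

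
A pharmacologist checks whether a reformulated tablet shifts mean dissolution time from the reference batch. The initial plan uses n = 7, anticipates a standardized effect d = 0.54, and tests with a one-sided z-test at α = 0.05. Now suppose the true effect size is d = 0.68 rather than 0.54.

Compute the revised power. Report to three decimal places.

With d = 0.68: δ = d·√n = 0.68 × √7 = 1.7991. Critical value z_{0.05} = 1.645.
Revised power = Φ(δ − 1.645) = Φ(0.154) = 0.5613.

Power ≈ 0.561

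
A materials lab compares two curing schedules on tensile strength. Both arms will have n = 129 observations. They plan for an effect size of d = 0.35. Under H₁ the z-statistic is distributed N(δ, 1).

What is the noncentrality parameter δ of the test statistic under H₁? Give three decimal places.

δ ≈ 2.811

The noncentrality parameter scales effect size by the design's sample-size factor: δ = d·√(n/2) = 0.35 × √(129/2) = 2.8109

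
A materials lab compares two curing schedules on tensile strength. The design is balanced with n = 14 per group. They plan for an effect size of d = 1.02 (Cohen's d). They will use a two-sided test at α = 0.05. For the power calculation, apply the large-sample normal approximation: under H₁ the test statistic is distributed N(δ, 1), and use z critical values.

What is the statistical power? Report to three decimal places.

Power ≈ 0.770

Noncentrality parameter: δ = d·√(n/2) = 1.02 × √(14/2) = 2.6987
Two-sided α = 0.05 → critical value z_{0.025} = 1.960.
Power = Φ(δ − 1.960) + Φ(−δ − 1.960) = Φ(0.739) + Φ(-4.659) = 0.7700 + 0.0000 = 0.7700.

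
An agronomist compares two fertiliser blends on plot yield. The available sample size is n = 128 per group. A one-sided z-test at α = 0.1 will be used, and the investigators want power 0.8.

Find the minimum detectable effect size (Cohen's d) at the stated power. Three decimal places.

d ≈ 0.265

Required noncentrality: δ = z_{0.1} + z_{0.20} = 1.282 + 0.842 = 2.123.
δ = d·√(n/2) ⇒ d = δ/√(n/2) = 2.123/√(128/2) = 0.2654.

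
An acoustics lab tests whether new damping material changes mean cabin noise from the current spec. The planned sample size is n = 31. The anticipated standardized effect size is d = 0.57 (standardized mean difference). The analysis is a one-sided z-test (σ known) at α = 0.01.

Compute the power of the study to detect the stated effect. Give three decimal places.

Power ≈ 0.802

Noncentrality parameter: δ = d·√n = 0.57 × √31 = 3.1736
Critical value for a one-sided test at α = 0.01: z_α = 2.326.
Power = P(Z > 2.326 − δ) = Φ(0.847) = 0.8016.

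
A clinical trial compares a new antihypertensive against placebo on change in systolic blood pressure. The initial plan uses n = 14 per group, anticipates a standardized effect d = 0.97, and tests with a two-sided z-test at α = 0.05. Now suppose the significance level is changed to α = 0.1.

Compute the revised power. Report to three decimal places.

δ = d·√(n/2) = 0.97 × √(14/2) = 2.5664 (unchanged). New critical value: z_{0.05} = 1.645.
Revised power = Φ(δ − 1.645) + Φ(−δ − 1.645) = Φ(0.922) + Φ(-4.211) = 0.8216 + 0.0000 = 0.8216.

Power ≈ 0.822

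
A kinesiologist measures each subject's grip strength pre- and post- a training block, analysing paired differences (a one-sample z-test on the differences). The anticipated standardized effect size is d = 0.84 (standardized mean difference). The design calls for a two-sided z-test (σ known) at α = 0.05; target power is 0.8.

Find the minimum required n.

n = 12

For power 0.8 need Φ(δ − z_{0.025}) = 0.8, so δ = z_{0.025} + z_{0.20} = 1.960 + 0.842 = 2.802.
(For δ > 0 the lower-tail rejection region contributes negligibly to power, so the one-term inversion is standard.)
δ = d·√n ⇒ n = (δ/d)² = (2.802 / 0.84)² = 11.12.
Round up to the next whole unit.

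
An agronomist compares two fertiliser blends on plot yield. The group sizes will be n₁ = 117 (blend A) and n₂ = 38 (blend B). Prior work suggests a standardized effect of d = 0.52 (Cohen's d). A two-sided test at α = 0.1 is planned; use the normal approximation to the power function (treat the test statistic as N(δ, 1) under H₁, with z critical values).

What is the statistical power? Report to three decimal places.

Power ≈ 0.873

Noncentrality parameter: δ = d / √(1/n₁ + 1/n₂) = 0.52 / √(1/117 + 1/38) = 2.7850
Two-sided α = 0.1 → critical value z_{0.05} = 1.645.
Power = Φ(δ − 1.645) + Φ(−δ − 1.645) = Φ(1.140) + Φ(-4.430) = 0.8729 + 0.0000 = 0.8729.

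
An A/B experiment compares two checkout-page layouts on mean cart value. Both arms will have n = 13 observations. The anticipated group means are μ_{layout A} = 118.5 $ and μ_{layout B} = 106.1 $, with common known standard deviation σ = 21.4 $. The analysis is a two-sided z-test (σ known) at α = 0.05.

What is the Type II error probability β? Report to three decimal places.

Standardized effect: d = |μ_{layout A} − μ_{layout B}| / σ = |118.5 − 106.1| / 21.4 = 0.5794
Noncentrality parameter: δ = d·√(n/2) = 0.5794 × √(13/2) = 1.4773
Two-sided α = 0.05 → critical value z_{0.025} = 1.960.
Power = Φ(δ − 1.960) + Φ(−δ − 1.960) = Φ(-0.483) + Φ(-3.437) = 0.3147 + 0.0003 = 0.3150.
Type II error: β = 1 − power = 1 − 0.3150 = 0.6850.

β ≈ 0.685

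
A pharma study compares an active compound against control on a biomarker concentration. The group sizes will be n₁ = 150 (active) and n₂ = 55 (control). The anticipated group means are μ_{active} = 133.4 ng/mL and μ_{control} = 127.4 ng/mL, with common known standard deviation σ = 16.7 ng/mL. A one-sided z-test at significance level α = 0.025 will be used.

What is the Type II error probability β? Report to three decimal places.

β ≈ 0.375

Standardized effect: d = |μ_{active} − μ_{control}| / σ = |133.4 − 127.4| / 16.7 = 0.3593
Noncentrality parameter: δ = d / √(1/n₁ + 1/n₂) = 0.3593 / √(1/150 + 1/55) = 2.2792
One-sided α = 0.025 → critical value z_{0.025} = 1.960.
Power = P(Z > 1.960 − δ) = Φ(0.319) = 0.6252.
Type II error: β = 1 − power = 1 − 0.6252 = 0.3748.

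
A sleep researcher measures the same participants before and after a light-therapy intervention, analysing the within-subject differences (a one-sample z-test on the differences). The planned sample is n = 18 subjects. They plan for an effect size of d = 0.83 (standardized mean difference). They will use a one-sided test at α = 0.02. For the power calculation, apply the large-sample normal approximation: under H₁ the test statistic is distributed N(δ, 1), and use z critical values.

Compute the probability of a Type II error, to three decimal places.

Noncentrality parameter: δ = d·√n = 0.83 × √18 = 3.5214
One-sided α = 0.02 → critical value z_{0.02} = 2.054.
Power = P(Z > 2.054 − δ) = Φ(1.468) = 0.9289.
Type II error: β = 1 − power = 1 − 0.9289 = 0.0711.

β ≈ 0.071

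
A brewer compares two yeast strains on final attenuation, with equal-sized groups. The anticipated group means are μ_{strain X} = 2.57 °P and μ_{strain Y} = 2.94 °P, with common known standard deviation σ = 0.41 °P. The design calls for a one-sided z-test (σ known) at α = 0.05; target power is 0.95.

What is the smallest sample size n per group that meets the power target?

n = 27 per group

Standardized effect: d = |μ_{strain X} − μ_{strain Y}| / σ = |2.57 − 2.94| / 0.41 = 0.9024
For power 0.95 need Φ(δ − z_{0.05}) = 0.95, so δ = z_{0.05} + z_{0.05} = 1.645 + 1.645 = 3.290.
δ = d·√(n/2) ⇒ n = 2(δ/d)² = 2 × (3.290 / 0.9024)² = 26.58.
Rounding up, n = 27 per group.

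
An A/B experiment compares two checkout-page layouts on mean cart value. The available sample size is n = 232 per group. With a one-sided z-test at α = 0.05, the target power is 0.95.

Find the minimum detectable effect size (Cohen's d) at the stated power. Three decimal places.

d ≈ 0.305

Need Φ(δ − 1.645) = 0.95, so δ = 1.645 + 1.645 = 3.290.
δ = d·√(n/2) ⇒ d = δ/√(n/2) = 3.290/√(232/2) = 0.3054.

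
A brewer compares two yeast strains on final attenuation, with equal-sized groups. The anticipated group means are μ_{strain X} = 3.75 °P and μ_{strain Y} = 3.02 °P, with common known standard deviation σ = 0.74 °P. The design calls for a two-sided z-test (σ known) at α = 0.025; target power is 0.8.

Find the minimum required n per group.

n = 20 per group

Standardized effect: d = |μ_{strain X} − μ_{strain Y}| / σ = |3.75 − 3.02| / 0.74 = 0.9865
For power 0.8 need Φ(δ − z_{0.0125}) = 0.8, so δ = z_{0.0125} + z_{0.20} = 2.241 + 0.842 = 3.083.
(For δ > 0 the lower-tail rejection region contributes negligibly to power, so the one-term inversion is standard.)
δ = d·√(n/2) ⇒ n = 2(δ/d)² = 2 × (3.083 / 0.9865)² = 19.53.
Round up to the next whole unit.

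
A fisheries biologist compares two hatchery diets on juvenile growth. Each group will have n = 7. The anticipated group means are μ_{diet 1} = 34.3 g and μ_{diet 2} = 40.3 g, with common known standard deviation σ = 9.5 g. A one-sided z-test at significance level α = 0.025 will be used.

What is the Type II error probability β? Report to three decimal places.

β ≈ 0.782

Standardized effect: d = |μ_{diet 1} − μ_{diet 2}| / σ = |34.3 − 40.3| / 9.5 = 0.6316
Noncentrality parameter: δ = d·√(n/2) = 0.6316 × √(7/2) = 1.1816
One-sided α = 0.025 → critical value z_{0.025} = 1.960.
Power = P(Z > 1.960 − δ) = Φ(-0.778) = 0.2182.
Type II error: β = 1 − power = 1 − 0.2182 = 0.7818.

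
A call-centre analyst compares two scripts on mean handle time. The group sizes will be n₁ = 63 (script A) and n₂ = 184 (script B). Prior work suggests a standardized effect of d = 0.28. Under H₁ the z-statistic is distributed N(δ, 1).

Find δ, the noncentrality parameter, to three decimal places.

The noncentrality parameter scales effect size by the design's sample-size factor: δ = d / √(1/n₁ + 1/n₂) = 0.28 / √(1/63 + 1/184) = 1.9182

δ ≈ 1.918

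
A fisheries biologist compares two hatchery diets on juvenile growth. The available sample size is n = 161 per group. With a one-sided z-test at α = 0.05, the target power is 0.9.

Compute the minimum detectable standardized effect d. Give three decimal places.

d ≈ 0.326

Required noncentrality: δ = z_{0.05} + z_{0.10} = 1.645 + 1.282 = 2.926.
δ = d·√(n/2) ⇒ d = δ/√(n/2) = 2.926/√(161/2) = 0.3262.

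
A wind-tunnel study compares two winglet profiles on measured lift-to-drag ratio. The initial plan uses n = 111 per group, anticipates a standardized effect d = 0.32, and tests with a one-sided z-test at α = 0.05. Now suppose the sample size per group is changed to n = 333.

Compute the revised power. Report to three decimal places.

Power ≈ 0.994

With n = 333 per group: δ = d·√(n/2) = 0.32 × √(333/2) = 4.1291. Critical value z_{0.05} = 1.645.
Revised power = P(Z > 1.645 − δ) = Φ(2.484) = 0.9935.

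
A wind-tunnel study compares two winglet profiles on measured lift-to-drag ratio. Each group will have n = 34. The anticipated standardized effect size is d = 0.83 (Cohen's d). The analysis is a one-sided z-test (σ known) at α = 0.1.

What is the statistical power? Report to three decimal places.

Power ≈ 0.984

Noncentrality parameter: λ = d·√(n/2) = 0.83 × √(34/2) = 3.4222
One-sided α = 0.1 → critical value z_{0.1} = 1.282.
Power = P(Z > 1.282 − λ) = Φ(2.141) = 0.9838.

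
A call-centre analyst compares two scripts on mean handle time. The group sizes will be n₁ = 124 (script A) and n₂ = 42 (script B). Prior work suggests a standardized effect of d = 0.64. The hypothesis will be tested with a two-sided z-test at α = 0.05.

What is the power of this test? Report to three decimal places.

Power ≈ 0.948

Noncentrality parameter: δ = d / √(1/n₁ + 1/n₂) = 0.64 / √(1/124 + 1/42) = 3.5848
Two-sided α = 0.05 → critical value z_{0.025} = 1.960.
Power = Φ(δ − 1.960) + Φ(−δ − 1.960) = Φ(1.625) + Φ(-5.545) = 0.9479 + 0.0000 = 0.9479.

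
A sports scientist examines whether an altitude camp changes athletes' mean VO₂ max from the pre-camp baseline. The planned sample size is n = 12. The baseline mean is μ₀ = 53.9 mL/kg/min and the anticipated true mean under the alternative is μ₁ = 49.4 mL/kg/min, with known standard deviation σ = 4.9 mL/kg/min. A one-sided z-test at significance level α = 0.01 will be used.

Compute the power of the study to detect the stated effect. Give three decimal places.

Standardized effect: d = |μ₁ − μ₀| / σ = |49.4 − 53.9| / 4.9 = 0.9184
Noncentrality parameter: δ = d·√n = 0.9184 × √12 = 3.1813
Critical value for a one-sided test at α = 0.01: z_α = 2.326.
Power = P(Z > 2.326 − δ) = Φ(0.855) = 0.8037.

Power ≈ 0.804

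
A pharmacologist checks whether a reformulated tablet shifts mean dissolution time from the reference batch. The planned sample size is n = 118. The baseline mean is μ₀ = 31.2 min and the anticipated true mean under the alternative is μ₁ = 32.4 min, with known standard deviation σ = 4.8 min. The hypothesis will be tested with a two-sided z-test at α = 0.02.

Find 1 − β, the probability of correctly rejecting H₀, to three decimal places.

Power ≈ 0.651

Standardized effect: d = |μ₁ − μ₀| / σ = |32.4 − 31.2| / 4.8 = 0.2500
Noncentrality parameter: λ = d·√n = 0.2500 × √118 = 2.7157
Two-sided α = 0.02 → critical value z_{0.01} = 2.326.
Power = Φ(λ − 2.326) + Φ(−λ − 2.326) = Φ(0.389) + Φ(-5.042) = 0.6515 + 0.0000 = 0.6515.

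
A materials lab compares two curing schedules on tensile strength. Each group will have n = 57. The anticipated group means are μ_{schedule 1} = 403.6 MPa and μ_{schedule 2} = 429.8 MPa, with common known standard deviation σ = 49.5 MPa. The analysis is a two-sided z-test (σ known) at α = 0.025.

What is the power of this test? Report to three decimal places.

Standardized effect: d = |μ_{schedule 1} − μ_{schedule 2}| / σ = |403.6 − 429.8| / 49.5 = 0.5293
Noncentrality parameter: δ = d·√(n/2) = 0.5293 × √(57/2) = 2.8257
Two-sided α = 0.025 → critical value z_{0.0125} = 2.241.
Power = Φ(δ − 2.241) + Φ(−δ − 2.241) = Φ(0.584) + Φ(-5.067) = 0.7205 + 0.0000 = 0.7205.

Power ≈ 0.720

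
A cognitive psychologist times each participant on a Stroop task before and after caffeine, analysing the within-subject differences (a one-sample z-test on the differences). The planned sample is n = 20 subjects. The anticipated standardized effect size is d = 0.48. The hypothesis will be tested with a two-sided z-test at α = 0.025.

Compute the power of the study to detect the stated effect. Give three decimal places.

Power ≈ 0.462

Noncentrality parameter: δ = d·√n = 0.48 × √20 = 2.1466
Two-sided α = 0.025 → critical value z_{0.0125} = 2.241.
Power = Φ(δ − 2.241) + Φ(−δ − 2.241) = Φ(-0.095) + Φ(-4.388) = 0.4622 + 0.0000 = 0.4623.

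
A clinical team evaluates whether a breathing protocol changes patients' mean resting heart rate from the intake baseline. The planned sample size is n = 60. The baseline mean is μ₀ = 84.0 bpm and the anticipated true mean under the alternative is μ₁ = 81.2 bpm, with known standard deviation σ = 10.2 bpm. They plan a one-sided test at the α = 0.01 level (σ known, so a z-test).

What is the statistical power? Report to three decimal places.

Power ≈ 0.421

Standardized effect: d = |μ₁ − μ₀| / σ = |81.2 − 84.0| / 10.2 = 0.2745
Noncentrality parameter: δ = d·√n = 0.2745 × √60 = 2.1263
One-sided α = 0.01 → critical value z_{0.01} = 2.326.
Power = P(Z > 2.326 − δ) = Φ(-0.200) = 0.4207.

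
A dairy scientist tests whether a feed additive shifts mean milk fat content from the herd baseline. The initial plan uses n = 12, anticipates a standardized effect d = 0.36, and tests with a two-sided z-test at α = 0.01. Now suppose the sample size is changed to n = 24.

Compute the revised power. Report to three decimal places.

With n = 24: δ = d·√n = 0.36 × √24 = 1.7636. Critical value z_{0.005} = 2.576.
Revised power = Φ(δ − 2.576) + Φ(−δ − 2.576) = Φ(-0.812) + Φ(-4.339) = 0.2083 + 0.0000 = 0.2083.

Power ≈ 0.208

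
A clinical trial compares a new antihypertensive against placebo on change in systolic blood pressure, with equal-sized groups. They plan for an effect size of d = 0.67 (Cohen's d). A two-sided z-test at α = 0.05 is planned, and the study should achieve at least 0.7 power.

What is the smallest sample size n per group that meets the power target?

n = 28 per group

For power 0.7 need Φ(δ − z_{0.025}) = 0.7, so δ = z_{0.025} + z_{0.30} = 1.960 + 0.524 = 2.484.
(For δ > 0 the lower-tail rejection region contributes negligibly to power, so the one-term inversion is standard.)
δ = d·√(n/2) ⇒ n = 2(δ/d)² = 2 × (2.484 / 0.67)² = 27.50.
Rounding up, n = 28 per group.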